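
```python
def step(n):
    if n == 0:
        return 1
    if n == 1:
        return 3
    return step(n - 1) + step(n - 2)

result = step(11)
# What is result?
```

Build up from base cases: step(0)=1, step(1)=3, step(2)=4, step(3)=7, step(4)=11, step(5)=18, step(6)=29, ..., step(11)=322

Answer: 322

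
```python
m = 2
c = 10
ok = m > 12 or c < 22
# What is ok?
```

Trace:
`m = 2` → m = 2
`c = 10` → c = 10
`ok = m > 12 or c < 22` → ok = True
So ok = True

Answer: True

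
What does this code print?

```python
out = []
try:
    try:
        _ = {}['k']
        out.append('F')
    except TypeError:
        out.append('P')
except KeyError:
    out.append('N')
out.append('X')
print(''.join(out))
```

Execution trace: 'N' (outer except KeyError) → 'X' (after the try/except). Output: NX

Answer: NX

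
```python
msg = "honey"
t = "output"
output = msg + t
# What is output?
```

Trace:
`msg = "honey"` → msg = 'honey'
`t = "output"` → t = 'output'
`output = msg + t` → output = 'honeyoutput'
So output = 'honeyoutput'

Answer: 'honeyoutput'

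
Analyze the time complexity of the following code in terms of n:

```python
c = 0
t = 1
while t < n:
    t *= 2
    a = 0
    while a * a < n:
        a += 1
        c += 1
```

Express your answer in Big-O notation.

Each loop level contributes: log n × √n. Multiplying the contributions gives O(√n log n).

Answer: O(√n log n)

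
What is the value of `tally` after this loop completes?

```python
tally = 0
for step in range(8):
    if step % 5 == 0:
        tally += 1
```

Count numbers divisible by 5 in range(8)
`tally` takes the values: 0 → 1 → 2

Answer: 2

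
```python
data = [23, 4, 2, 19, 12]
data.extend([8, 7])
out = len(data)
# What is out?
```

Trace:
`data = [23, 4, 2, 19, 12]` → data = [23, 4, 2, 19, 12]
`data.extend([8, 7])` → data = [23, 4, 2, 19, 12, 8, 7]
`out = len(data)` → out = 7
So out = 7

Answer: 7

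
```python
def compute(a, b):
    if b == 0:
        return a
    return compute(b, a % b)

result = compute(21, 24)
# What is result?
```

compute(21, 24) -> compute(24, 21) -> compute(21, 3) -> compute(3, 0) -> 3

Answer: 3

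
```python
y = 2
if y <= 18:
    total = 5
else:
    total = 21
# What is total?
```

Trace:
`y = 2` → y = 2
`if y <= 18: ...` → y <= 18 is True → total = 5
So total = 5

Answer: 5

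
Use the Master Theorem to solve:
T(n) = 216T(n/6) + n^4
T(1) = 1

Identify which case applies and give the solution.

a=216, b=6, f(n)=n^4. log_6(216) = 3. Since c=4 > 3 and the regularity condition holds (216(n/6)^4 = (216/6^4)n^4 with 216/6^4 < 1), Case 3 applies: T(n) = Θ(f(n)) = O(n^4).

Answer: O(n^4) - Case 3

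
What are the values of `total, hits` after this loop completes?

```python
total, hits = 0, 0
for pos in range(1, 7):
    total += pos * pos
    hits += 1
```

Sum of squares and count
`total, hits` takes the values: (0, 0) → (1, 0) → (1, 1) → (5, 1) → (5, 2) → (14, 2) → (14, 3) → (30, 3) → (30, 4) → (55, 4) → (55, 5) → (91, 5) → (91, 6)

Answer: 91, 6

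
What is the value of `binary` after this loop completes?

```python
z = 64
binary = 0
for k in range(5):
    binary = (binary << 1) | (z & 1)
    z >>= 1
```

Reverse lowest 5 bits of 64
`binary` takes the values: 0

Answer: 0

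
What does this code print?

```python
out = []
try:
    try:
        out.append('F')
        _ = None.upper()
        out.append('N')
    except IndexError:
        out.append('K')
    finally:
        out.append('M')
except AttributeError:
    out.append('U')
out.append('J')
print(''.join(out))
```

Execution trace: 'F' (inner try body) → 'M' (inner finally) → 'U' (outer except AttributeError) → 'J' (after the try/except). Output: FMUJ

Answer: FMUJ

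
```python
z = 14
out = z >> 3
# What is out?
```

Trace:
`z = 14` → z = 14
`out = z >> 3` → out = 1
So out = 1

Answer: 1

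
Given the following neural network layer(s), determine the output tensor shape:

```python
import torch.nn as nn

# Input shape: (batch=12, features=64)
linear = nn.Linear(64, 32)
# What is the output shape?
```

Input: (12, 64) -> Output: (12, 32)

Answer: (12, 32)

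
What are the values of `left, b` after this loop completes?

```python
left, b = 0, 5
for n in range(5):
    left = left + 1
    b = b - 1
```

left goes 0→5, b goes 5→0
`left, b` takes the values: (0, 5) → (1, 5) → (1, 4) → (2, 4) → (2, 3) → (3, 3) → (3, 2) → (4, 2) → (4, 1) → (5, 1) → (5, 0)

Answer: 5, 0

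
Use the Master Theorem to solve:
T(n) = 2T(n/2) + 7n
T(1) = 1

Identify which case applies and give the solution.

a=2, b=2, f(n)=7n. log_2(2) = 1. Since c=1 = 1, Case 2 applies: T(n) = Θ(n^log_b(a) · log n) = O(n log n).

Answer: O(n log n) - Case 2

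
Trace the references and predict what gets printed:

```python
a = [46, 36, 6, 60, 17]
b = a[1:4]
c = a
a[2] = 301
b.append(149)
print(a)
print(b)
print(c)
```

Key concept: slice vs alias.
Step by step:
`a = [46, 36, 6, 60, 17]` → a = [46, 36, 6, 60, 17]
`b = a[1:4]` → b = [36, 6, 60]
`c = a` → c = [46, 36, 6, 60, 17] (same object as a)
`a[2] = 301` → a = [46, 36, 301, 60, 17] (same object as c); c = [46, 36, 301, 60, 17] (same object as a)
`b.append(149)` → b = [36, 6, 60, 149]
`print(a)` → prints [46, 36, 301, 60, 17]
`print(b)` → prints [36, 6, 60, 149]
`print(c)` → prints [46, 36, 301, 60, 17]

Answer:
[46, 36, 301, 60, 17]
[36, 6, 60, 149]
[46, 36, 301, 60, 17]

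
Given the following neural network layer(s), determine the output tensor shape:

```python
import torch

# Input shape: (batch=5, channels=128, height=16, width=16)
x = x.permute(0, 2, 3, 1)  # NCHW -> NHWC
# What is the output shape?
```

Input: (5, 128, 16, 16) -> Output: (5, 16, 16, 128)

Answer: (5, 16, 16, 128)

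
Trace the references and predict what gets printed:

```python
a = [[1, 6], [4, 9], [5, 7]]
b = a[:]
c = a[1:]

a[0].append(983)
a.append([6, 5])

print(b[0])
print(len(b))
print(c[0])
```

Key concept: slice with nested mutation.
Step by step:
`a = [[1, 6], [4, 9], [5, 7]]` → a = [[1, 6], [4, 9], [5, 7]]
`b = a[:]` → b = [[1, 6], [4, 9], [5, 7]]
`c = a[1:]` → c = [[4, 9], [5, 7]]
`a[0].append(983)` → a = [[1, 6, 983], [4, 9], [5, 7]]; b = [[1, 6, 983], [4, 9], [5, 7]]
`a.append([6, 5])` → a = [[1, 6, 983], [4, 9], [5, 7], [6, 5]]
`print(b[0])` → prints [1, 6, 983]
`print(len(b))` → prints 3
`print(c[0])` → prints [4, 9]

Answer:
[1, 6, 983]
3
[4, 9]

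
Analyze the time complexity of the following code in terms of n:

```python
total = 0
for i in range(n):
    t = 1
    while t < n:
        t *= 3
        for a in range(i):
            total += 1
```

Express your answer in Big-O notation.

Each loop level contributes: n × log n × n. Multiplying the contributions gives O(n^2 log n).

Answer: O(n^2 log n)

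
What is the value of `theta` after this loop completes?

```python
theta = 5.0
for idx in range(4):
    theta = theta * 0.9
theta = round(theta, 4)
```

Exponential decay: 5.0 * 0.9^4
`theta` takes the values: 5.0 → 4.5 → 4.05 → 3.645 → 3.2805

Answer: 3.2805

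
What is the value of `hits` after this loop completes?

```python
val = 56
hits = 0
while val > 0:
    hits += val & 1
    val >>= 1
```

Count set bits in 56 (binary: 0b111000)
`hits` takes the values: 0 → 1 → 2 → 3

Answer: 3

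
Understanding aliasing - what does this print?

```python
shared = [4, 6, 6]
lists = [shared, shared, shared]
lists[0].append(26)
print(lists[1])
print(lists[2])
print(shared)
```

Key concept: list of same reference.
Step by step:
`shared = [4, 6, 6]` → shared = [4, 6, 6]
`lists = [shared, shared, shared]` → lists = [[4, 6, 6], [4, 6, 6], [4, 6, 6]]
`lists[0].append(26)` → shared = [4, 6, 6, 26]; lists = [[4, 6, 6, 26], [4, 6, 6, 26], [4, 6, 6, 26]]
`print(lists[1])` → prints [4, 6, 6, 26]
`print(lists[2])` → prints [4, 6, 6, 26]
`print(shared)` → prints [4, 6, 6, 26]

Answer:
[4, 6, 6, 26]
[4, 6, 6, 26]
[4, 6, 6, 26]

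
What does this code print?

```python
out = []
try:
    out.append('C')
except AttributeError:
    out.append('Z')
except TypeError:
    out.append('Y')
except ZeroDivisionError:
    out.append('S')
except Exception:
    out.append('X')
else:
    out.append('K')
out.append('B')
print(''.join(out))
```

Execution trace: 'C' (try body, no exception) → 'K' (else) → 'B' (after the try/except). Output: CKB

Answer: CKB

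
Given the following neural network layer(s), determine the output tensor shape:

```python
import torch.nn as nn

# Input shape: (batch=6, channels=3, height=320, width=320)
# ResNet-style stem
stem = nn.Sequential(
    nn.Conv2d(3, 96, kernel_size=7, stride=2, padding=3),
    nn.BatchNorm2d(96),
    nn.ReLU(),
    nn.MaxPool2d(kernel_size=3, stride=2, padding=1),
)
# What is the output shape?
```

Input: (6, 3, 320, 320) -> after Conv2d 7x7 stride=2: (6, 96, 160, 160) -> Output: (6, 96, 80, 80)

Answer: (6, 96, 80, 80)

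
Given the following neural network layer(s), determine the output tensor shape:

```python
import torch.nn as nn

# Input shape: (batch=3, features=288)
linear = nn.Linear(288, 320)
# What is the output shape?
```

Input: (3, 288) -> Output: (3, 320)

Answer: (3, 320)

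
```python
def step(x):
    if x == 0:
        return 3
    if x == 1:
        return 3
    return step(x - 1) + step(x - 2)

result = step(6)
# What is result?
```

Build up from base cases: step(0)=3, step(1)=3, step(2)=6, step(3)=9, step(4)=15, step(5)=24, step(6)=39

Answer: 39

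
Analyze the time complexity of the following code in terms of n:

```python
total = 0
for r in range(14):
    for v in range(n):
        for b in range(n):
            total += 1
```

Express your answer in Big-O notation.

Each loop level contributes: 1 × n × n. Multiplying the contributions gives O(n^2).

Answer: O(n^2)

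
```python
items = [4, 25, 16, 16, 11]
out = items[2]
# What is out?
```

Trace:
`items = [4, 25, 16, 16, 11]` → items = [4, 25, 16, 16, 11]
`out = items[2]` → out = 16
So out = 16

Answer: 16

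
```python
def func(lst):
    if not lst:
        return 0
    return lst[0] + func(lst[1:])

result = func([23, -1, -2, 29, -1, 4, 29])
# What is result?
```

23 + (-1) + (-2) + 29 + (-1) + 4 + 29 + 0 = 81

Answer: 81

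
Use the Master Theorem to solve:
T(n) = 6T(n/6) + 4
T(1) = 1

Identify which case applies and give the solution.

a=6, b=6, f(n)=4. log_6(6) = 1. Since c=0 < 1, Case 1 applies: T(n) = Θ(n^log_b(a)) = O(n).

Answer: O(n) - Case 1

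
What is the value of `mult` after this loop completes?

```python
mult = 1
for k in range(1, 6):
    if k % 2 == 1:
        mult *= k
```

Product of odd numbers 1 to 5
`mult` takes the values: 1 → 3 → 15

Answer: 15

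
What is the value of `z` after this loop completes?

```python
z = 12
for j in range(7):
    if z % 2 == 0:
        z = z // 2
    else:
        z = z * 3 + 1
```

Collatz-style transformation from 12
`z` takes the values: 12 → 6 → 3 → 10 → 5 → 16 → 8 → 4

Answer: 4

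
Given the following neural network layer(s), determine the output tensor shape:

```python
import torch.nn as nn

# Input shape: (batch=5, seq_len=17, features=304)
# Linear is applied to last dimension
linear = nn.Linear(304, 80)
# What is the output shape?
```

Input: (5, 17, 304) -> Output: (5, 17, 80)

Answer: (5, 17, 80)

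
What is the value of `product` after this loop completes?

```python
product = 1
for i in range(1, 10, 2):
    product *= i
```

Product of 1, 3, 5, ... up to 9
`product` takes the values: 1 → 3 → 15 → 105 → 945

Answer: 945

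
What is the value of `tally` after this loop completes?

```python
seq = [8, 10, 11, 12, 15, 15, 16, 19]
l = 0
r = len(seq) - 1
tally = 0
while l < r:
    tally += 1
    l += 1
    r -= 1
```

Iterations until pointers meet (list length 8)
`tally` takes the values: 0 → 1 → 2 → 3 → 4

Answer: 4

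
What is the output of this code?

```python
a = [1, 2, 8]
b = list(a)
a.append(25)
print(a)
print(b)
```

Key concept: list() constructor creates copy.
Step by step:
`a = [1, 2, 8]` → a = [1, 2, 8]
`b = list(a)` → b = [1, 2, 8]
`a.append(25)` → a = [1, 2, 8, 25]
`print(a)` → prints [1, 2, 8, 25]
`print(b)` → prints [1, 2, 8]

Answer:
[1, 2, 8, 25]
[1, 2, 8]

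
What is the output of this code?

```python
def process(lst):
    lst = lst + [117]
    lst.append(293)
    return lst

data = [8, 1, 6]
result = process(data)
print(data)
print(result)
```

Key concept: rebinding parameter vs mutation.
Step by step:
`data = [8, 1, 6]` → data = [8, 1, 6]
`result = process(data)` → result = [8, 1, 6, 117, 293]
`print(data)` → prints [8, 1, 6]
`print(result)` → prints [8, 1, 6, 117, 293]

Answer:
[8, 1, 6]
[8, 1, 6, 117, 293]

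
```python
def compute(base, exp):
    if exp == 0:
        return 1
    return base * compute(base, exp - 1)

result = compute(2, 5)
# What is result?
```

compute(2, 5) = 2 * 2 * 2 * 2 * 2 = 32

Answer: 32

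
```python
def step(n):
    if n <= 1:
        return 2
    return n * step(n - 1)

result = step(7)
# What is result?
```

step(7) = 7 * 6 * 5 * 4 * 3 * 2 * 2 = 10080

Answer: 10080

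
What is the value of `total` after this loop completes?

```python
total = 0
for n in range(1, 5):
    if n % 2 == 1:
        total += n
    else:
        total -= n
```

Add odd, subtract even
`total` takes the values: 0 → 1 → -1 → 2 → -2

Answer: -2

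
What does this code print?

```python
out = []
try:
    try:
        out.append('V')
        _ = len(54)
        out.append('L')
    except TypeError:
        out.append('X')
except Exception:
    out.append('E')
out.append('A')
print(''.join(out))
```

Execution trace: 'V' (inner try body) → 'X' (inner except TypeError) → 'A' (after the try/except). Output: VXA

Answer: VXA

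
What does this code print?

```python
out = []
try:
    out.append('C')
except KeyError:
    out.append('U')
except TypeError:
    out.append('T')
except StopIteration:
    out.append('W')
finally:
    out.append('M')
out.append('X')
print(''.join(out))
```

Execution trace: 'C' (try body, no exception) → 'M' (finally) → 'X' (after the try/except). Output: CMX

Answer: CMX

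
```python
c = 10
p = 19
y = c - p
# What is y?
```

Trace:
`c = 10` → c = 10
`p = 19` → p = 19
`y = c - p` → y = -9
So y = -9

Answer: -9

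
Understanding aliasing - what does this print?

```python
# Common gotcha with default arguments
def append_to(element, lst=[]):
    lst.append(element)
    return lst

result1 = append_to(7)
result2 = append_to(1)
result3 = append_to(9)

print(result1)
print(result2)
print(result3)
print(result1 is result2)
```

Key concept: mutable default argument gotcha.
Step by step:
`result1 = append_to(7)` → result1 = [7]
`result2 = append_to(1)` → result1 = [7, 1] (same object as result2); result2 = [7, 1] (same object as result1)
`result3 = append_to(9)` → result1 = [7, 1, 9] (same object as result2, result3); result2 = [7, 1, 9] (same object as result1, result3); result3 = [7, 1, 9] (same object as result1, result2)
`print(result1)` → prints [7, 1, 9]
`print(result2)` → prints [7, 1, 9]
`print(result3)` → prints [7, 1, 9]
`print(result1 is result2)` → prints True

Answer:
[7, 1, 9]
[7, 1, 9]
[7, 1, 9]
True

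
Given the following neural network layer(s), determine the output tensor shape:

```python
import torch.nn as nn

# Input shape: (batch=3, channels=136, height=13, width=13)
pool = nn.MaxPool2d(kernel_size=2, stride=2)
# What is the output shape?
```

Input: (3, 136, 13, 13) -> Output: (3, 136, 6, 6)

Answer: (3, 136, 6, 6)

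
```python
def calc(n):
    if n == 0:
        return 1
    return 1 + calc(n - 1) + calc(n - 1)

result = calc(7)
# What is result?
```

calc(n) = 1 + 2·calc(n-1), calc(0)=1. Closed form: (1+1)·2^7 - 1 = 255.

Answer: 255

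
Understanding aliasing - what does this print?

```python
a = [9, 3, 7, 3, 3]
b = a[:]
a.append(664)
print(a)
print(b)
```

Key concept: slice [:] creates copy.
Step by step:
`a = [9, 3, 7, 3, 3]` → a = [9, 3, 7, 3, 3]
`b = a[:]` → b = [9, 3, 7, 3, 3]
`a.append(664)` → a = [9, 3, 7, 3, 3, 664]
`print(a)` → prints [9, 3, 7, 3, 3, 664]
`print(b)` → prints [9, 3, 7, 3, 3]

Answer:
[9, 3, 7, 3, 3, 664]
[9, 3, 7, 3, 3]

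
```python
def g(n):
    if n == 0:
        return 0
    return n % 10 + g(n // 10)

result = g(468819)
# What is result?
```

Sum of digits of 468819: 9 + 1 + 8 + 8 + 6 + 4 = 36

Answer: 36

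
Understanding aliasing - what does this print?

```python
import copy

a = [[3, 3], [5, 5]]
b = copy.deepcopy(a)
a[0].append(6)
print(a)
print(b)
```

Key concept: deep copy is fully independent.
Step by step:
`a = [[3, 3], [5, 5]]` → a = [[3, 3], [5, 5]]
`b = copy.deepcopy(a)` → b = [[3, 3], [5, 5]]
`a[0].append(6)` → a = [[3, 3, 6], [5, 5]]
`print(a)` → prints [[3, 3, 6], [5, 5]]
`print(b)` → prints [[3, 3], [5, 5]]

Answer:
[[3, 3, 6], [5, 5]]
[[3, 3], [5, 5]]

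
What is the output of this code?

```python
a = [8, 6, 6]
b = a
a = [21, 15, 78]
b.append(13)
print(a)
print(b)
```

Key concept: rebinding vs mutation: a is rebound to a new list, b still points at the original.
Step by step:
`a = [8, 6, 6]` → a = [8, 6, 6]
`b = a` → b = [8, 6, 6] (same object as a)
`a = [21, 15, 78]` → a = [21, 15, 78]
`b.append(13)` → b = [8, 6, 6, 13]
`print(a)` → prints [21, 15, 78]
`print(b)` → prints [8, 6, 6, 13]

Answer:
[21, 15, 78]
[8, 6, 6, 13]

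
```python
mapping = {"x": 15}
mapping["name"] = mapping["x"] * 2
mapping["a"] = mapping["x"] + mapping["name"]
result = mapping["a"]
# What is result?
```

Trace:
`mapping = {"x": 15}` → mapping = {'x': 15}
`mapping["name"] = mapping["x"] * 2` → mapping = {'x': 15, 'name': 30}
`mapping["a"] = mapping["x"] + mapping["name"]` → mapping = {'x': 15, 'name': 30, 'a': 45}
`result = mapping["a"]` → result = 45
So result = 45

Answer: 45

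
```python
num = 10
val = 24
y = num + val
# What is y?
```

Trace:
`num = 10` → num = 10
`val = 24` → val = 24
`y = num + val` → y = 34
So y = 34

Answer: 34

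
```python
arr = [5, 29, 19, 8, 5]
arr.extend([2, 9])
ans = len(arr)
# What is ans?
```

Trace:
`arr = [5, 29, 19, 8, 5]` → arr = [5, 29, 19, 8, 5]
`arr.extend([2, 9])` → arr = [5, 29, 19, 8, 5, 2, 9]
`ans = len(arr)` → ans = 7
So ans = 7

Answer: 7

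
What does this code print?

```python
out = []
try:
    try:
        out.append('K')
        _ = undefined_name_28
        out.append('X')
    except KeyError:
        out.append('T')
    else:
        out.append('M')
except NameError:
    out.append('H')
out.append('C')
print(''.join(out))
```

Execution trace: 'K' (try body) → 'H' (outer except NameError) → 'C' (after the try/except). Output: KHC

Answer: KHC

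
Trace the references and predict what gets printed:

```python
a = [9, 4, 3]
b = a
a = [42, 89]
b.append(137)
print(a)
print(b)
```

Key concept: rebinding vs mutation: a is rebound to a new list, b still points at the original.
Step by step:
`a = [9, 4, 3]` → a = [9, 4, 3]
`b = a` → b = [9, 4, 3] (same object as a)
`a = [42, 89]` → a = [42, 89]
`b.append(137)` → b = [9, 4, 3, 137]
`print(a)` → prints [42, 89]
`print(b)` → prints [9, 4, 3, 137]

Answer:
[42, 89]
[9, 4, 3, 137]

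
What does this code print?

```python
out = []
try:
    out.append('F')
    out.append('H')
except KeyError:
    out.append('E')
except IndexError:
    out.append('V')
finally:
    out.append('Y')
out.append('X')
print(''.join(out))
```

Execution trace: 'F' (try body) → 'H' (try body, no exception) → 'Y' (finally) → 'X' (after the try/except). Output: FHYX

Answer: FHYX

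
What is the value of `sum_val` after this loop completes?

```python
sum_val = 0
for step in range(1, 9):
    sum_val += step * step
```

Sum of squares 1² to 8² = 204
`sum_val` takes the values: 0 → 1 → 5 → 14 → 30 → 55 → 91 → 140 → 204

Answer: 204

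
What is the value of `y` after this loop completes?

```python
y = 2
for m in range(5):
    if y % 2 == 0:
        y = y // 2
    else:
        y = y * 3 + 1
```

Collatz-style transformation from 2
`y` takes the values: 2 → 1 → 4 → 2 → 1 → 4

Answer: 4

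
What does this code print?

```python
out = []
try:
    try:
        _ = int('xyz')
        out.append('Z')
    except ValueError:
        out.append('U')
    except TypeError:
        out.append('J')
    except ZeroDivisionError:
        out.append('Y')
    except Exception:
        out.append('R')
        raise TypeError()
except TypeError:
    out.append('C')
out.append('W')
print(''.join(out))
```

Execution trace: 'U' (inner except ValueError) → 'W' (after the try/except). Output: UW

Answer: UW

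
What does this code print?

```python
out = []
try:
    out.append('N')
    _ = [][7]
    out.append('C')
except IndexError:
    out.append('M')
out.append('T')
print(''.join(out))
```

Execution trace: 'N' (try body) → 'M' (except IndexError) → 'T' (after the try/except). Output: NMT

Answer: NMT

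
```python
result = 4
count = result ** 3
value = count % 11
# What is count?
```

Trace:
`result = 4` → result = 4
`count = result ** 3` → count = 64
`value = count % 11` → value = 9
So count = 64

Answer: 64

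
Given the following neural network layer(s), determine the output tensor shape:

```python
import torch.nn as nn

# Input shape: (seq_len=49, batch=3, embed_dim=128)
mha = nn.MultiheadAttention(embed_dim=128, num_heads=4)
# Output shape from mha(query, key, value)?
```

Input: (49, 3, 128) -> Output: (49, 3, 128)

Answer: (49, 3, 128)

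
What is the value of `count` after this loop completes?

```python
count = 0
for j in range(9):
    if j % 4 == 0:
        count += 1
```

Count numbers divisible by 4 in range(9)
`count` takes the values: 0 → 1 → 2 → 3

Answer: 3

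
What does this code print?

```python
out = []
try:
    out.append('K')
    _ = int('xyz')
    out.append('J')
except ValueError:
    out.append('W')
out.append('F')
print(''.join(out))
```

Execution trace: 'K' (try body) → 'W' (except ValueError) → 'F' (after the try/except). Output: KWF

Answer: KWF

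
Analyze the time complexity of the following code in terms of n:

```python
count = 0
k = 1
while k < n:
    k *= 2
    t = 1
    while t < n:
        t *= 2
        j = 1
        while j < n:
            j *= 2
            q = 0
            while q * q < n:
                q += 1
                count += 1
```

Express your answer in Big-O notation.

Each loop level contributes: log n × log n × log n × √n. Multiplying the contributions gives O(√n log^3 n).

Answer: O(√n log^3 n)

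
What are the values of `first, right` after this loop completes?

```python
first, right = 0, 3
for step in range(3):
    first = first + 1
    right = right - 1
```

first goes 0→3, right goes 3→0
`first, right` takes the values: (0, 3) → (1, 3) → (1, 2) → (2, 2) → (2, 1) → (3, 1) → (3, 0)

Answer: 3, 0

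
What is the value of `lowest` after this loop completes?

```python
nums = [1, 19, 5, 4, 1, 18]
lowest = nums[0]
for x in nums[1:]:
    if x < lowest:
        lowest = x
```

Minimum of [1, 19, 5, 4, 1, 18]
`lowest` takes the values: 1

Answer: 1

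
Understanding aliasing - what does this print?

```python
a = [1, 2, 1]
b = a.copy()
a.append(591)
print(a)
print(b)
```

Key concept: list.copy() creates independent copy.
Step by step:
`a = [1, 2, 1]` → a = [1, 2, 1]
`b = a.copy()` → b = [1, 2, 1]
`a.append(591)` → a = [1, 2, 1, 591]
`print(a)` → prints [1, 2, 1, 591]
`print(b)` → prints [1, 2, 1]

Answer:
[1, 2, 1, 591]
[1, 2, 1]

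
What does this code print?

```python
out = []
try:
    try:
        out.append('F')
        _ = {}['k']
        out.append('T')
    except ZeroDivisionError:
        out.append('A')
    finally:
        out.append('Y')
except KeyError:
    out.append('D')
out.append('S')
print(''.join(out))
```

Execution trace: 'F' (try body) → 'Y' (finally) → 'D' (outer except KeyError) → 'S' (after the try/except). Output: FYDS

Answer: FYDS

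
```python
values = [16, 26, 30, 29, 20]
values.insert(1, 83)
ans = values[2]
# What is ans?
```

Trace:
`values = [16, 26, 30, 29, 20]` → values = [16, 26, 30, 29, 20]
`values.insert(1, 83)` → values = [16, 83, 26, 30, 29, 20]
`ans = values[2]` → ans = 26
So ans = 26

Answer: 26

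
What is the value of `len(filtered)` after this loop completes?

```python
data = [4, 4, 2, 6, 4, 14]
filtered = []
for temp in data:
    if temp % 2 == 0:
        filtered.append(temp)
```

Count even numbers in [4, 4, 2, 6, 4, 14]
`filtered` takes the values: [] → [4] → [4, 4] → [4, 4, 2] → [4, 4, 2, 6] → [4, 4, 2, 6, 4] → [4, 4, 2, 6, 4, 14]
So `len(filtered)` = 6

Answer: 6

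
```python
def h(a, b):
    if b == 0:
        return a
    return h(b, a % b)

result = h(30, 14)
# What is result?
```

h(30, 14) -> h(14, 2) -> h(2, 0) -> 2

Answer: 2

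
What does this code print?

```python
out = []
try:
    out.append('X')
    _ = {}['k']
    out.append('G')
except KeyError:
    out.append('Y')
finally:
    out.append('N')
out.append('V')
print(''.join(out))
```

Execution trace: 'X' (try body) → 'Y' (except KeyError) → 'N' (finally) → 'V' (after the try/except). Output: XYNV

Answer: XYNV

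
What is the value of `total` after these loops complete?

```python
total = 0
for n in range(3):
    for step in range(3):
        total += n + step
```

Sum of all n+step for n,step in 3x3
`total` takes the values: 0 → 1 → 3 → 4 → 6 → 9 → 11 → 14 → 18

Answer: 18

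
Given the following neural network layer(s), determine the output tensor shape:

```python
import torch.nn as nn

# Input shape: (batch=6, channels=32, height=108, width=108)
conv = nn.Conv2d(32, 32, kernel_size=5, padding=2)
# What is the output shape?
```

Input: (6, 32, 108, 108) -> Output: (6, 32, 108, 108)

Answer: (6, 32, 108, 108)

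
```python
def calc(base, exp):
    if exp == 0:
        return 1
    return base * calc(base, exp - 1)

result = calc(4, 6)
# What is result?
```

calc(4, 6) = 4 * 4 * 4 * 4 * 4 * 4 = 4096

Answer: 4096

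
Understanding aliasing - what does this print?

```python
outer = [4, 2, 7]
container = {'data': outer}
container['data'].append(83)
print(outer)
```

Key concept: dict holds reference to list.
Step by step:
`outer = [4, 2, 7]` → outer = [4, 2, 7]
`container = {'data': outer}` → container = {'data': [4, 2, 7]}
`container['data'].append(83)` → outer = [4, 2, 7, 83]; container = {'data': [4, 2, 7, 83]}
`print(outer)` → prints [4, 2, 7, 83]

Answer: [4, 2, 7, 83]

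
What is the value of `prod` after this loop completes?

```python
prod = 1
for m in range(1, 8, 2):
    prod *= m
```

Product of 1, 3, 5, ... up to 7
`prod` takes the values: 1 → 3 → 15 → 105

Answer: 105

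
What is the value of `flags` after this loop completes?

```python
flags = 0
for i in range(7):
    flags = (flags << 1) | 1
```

Build 7 consecutive 1-bits: 0b1111111
`flags` takes the values: 0 → 1 → 3 → 7 → 15 → 31 → 63 → 127

Answer: 127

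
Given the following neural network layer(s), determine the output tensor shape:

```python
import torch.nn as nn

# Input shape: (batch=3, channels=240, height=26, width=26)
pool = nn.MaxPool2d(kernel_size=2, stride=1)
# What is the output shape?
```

Input: (3, 240, 26, 26) -> Output: (3, 240, 25, 25)

Answer: (3, 240, 25, 25)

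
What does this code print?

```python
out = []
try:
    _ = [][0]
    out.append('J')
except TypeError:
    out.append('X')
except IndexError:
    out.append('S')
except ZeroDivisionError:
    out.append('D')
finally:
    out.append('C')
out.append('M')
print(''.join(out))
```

Execution trace: 'S' (except IndexError) → 'C' (finally) → 'M' (after the try/except). Output: SCM

Answer: SCM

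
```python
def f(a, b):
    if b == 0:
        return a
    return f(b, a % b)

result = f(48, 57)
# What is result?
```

f(48, 57) -> f(57, 48) -> f(48, 9) -> f(9, 3) -> f(3, 0) -> 3

Answer: 3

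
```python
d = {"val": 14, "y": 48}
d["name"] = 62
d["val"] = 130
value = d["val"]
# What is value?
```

Trace:
`d = {"val": 14, "y": 48}` → d = {'val': 14, 'y': 48}
`d["name"] = 62` → d = {'val': 14, 'y': 48, 'name': 62}
`d["val"] = 130` → d = {'val': 130, 'y': 48, 'name': 62}
`value = d["val"]` → value = 130
So value = 130

Answer: 130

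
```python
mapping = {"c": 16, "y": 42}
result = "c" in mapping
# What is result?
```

Trace:
`mapping = {"c": 16, "y": 42}` → mapping = {'c': 16, 'y': 42}
`result = "c" in mapping` → result = True
So result = True

Answer: True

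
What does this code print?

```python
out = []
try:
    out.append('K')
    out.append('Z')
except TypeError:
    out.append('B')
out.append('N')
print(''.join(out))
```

Execution trace: 'K' (try body) → 'Z' (try body, no exception) → 'N' (after the try/except). Output: KZN

Answer: KZN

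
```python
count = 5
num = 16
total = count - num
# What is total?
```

Trace:
`count = 5` → count = 5
`num = 16` → num = 16
`total = count - num` → total = -11
So total = -11

Answer: -11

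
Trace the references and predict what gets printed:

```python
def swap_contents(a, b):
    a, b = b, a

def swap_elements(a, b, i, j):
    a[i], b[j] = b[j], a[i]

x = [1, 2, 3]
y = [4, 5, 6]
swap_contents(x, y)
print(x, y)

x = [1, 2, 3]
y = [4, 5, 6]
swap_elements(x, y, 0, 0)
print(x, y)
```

Key concept: parameter rebinding vs mutation.
Step by step:
`x = [1, 2, 3]` → x = [1, 2, 3]
`y = [4, 5, 6]` → y = [4, 5, 6]
`swap_contents(x, y)` → no visible change to tracked variables
`print(x, y)` → prints [1, 2, 3] [4, 5, 6]
`x = [1, 2, 3]` → x = [1, 2, 3]
`y = [4, 5, 6]` → y = [4, 5, 6]
`swap_elements(x, y, 0, 0)` → x = [4, 2, 3]; y = [1, 5, 6]
`print(x, y)` → prints [4, 2, 3] [1, 5, 6]

Answer:
[1, 2, 3] [4, 5, 6]
[4, 2, 3] [1, 5, 6]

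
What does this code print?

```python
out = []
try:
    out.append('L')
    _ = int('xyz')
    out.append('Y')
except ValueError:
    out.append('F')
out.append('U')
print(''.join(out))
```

Execution trace: 'L' (try body) → 'F' (except ValueError) → 'U' (after the try/except). Output: LFU

Answer: LFU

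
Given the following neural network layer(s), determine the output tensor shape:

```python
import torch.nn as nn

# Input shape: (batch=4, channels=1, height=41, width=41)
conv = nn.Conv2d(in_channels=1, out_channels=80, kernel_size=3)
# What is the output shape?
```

Input: (4, 1, 41, 41) -> Output: (4, 80, 39, 39)

Answer: (4, 80, 39, 39)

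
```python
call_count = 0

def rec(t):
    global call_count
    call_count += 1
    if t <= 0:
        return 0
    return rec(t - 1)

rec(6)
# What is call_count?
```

Linear recursion stepping by 1: 7 calls from t=6 down to ≤0.

Answer: 7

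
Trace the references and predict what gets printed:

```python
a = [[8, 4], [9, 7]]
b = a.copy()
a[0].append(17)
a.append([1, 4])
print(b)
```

Key concept: shallow copy with nested lists.
Step by step:
`a = [[8, 4], [9, 7]]` → a = [[8, 4], [9, 7]]
`b = a.copy()` → b = [[8, 4], [9, 7]]
`a[0].append(17)` → a = [[8, 4, 17], [9, 7]]; b = [[8, 4, 17], [9, 7]]
`a.append([1, 4])` → a = [[8, 4, 17], [9, 7], [1, 4]]
`print(b)` → prints [[8, 4, 17], [9, 7]]

Answer: [[8, 4, 17], [9, 7]]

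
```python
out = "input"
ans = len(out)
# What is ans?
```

Trace:
`out = "input"` → out = 'input'
`ans = len(out)` → ans = 5
So ans = 5

Answer: 5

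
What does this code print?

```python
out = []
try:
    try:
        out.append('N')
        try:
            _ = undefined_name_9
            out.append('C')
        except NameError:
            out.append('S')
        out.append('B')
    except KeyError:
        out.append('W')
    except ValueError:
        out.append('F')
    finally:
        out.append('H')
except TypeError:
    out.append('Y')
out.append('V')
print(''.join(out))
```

Execution trace: 'N' (try body) → 'S' (inner except NameError) → 'B' (try body, no exception) → 'H' (finally) → 'V' (after the try/except). Output: NSBHV

Answer: NSBHV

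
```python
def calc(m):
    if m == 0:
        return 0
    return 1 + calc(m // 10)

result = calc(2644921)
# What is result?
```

Count of digits of 2644921: 7

Answer: 7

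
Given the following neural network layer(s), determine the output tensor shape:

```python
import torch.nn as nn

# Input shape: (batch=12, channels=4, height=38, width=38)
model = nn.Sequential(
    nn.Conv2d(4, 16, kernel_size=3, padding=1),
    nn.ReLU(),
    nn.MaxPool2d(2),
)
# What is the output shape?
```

Input: (12, 4, 38, 38) -> after Conv2d: (12, 16, 38, 38) -> after ReLU: (12, 16, 38, 38) -> Output: (12, 16, 19, 19)

Answer: (12, 16, 19, 19)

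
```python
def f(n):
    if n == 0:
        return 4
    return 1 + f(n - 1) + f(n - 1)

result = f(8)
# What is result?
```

f(n) = 1 + 2·f(n-1), f(0)=4. Closed form: (4+1)·2^8 - 1 = 1279.

Answer: 1279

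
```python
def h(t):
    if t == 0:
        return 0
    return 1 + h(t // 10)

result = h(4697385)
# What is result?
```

Count of digits of 4697385: 7

Answer: 7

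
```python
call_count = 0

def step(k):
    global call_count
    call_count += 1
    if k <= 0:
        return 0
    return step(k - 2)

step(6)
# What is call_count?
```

Linear recursion stepping by 2: 4 calls from k=6 down to ≤0.

Answer: 4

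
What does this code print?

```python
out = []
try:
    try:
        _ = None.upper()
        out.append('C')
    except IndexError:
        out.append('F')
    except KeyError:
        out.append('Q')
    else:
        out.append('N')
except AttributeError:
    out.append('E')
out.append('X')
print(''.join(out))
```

Execution trace: 'E' (outer except AttributeError) → 'X' (after the try/except). Output: EX

Answer: EX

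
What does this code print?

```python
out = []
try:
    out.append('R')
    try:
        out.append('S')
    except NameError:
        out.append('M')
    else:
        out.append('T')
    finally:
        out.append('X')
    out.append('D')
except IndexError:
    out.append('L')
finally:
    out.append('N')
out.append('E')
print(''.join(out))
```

Execution trace: 'R' (try body) → 'S' (inner try body, no exception) → 'T' (inner else) → 'X' (inner finally) → 'D' (try body, no exception) → 'N' (finally) → 'E' (after the try/except). Output: RSTXDNE

Answer: RSTXDNE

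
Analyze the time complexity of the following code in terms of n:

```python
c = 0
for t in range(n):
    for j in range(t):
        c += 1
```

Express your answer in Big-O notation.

Each loop level contributes: n × n. Multiplying the contributions gives O(n^2).

Answer: O(n^2)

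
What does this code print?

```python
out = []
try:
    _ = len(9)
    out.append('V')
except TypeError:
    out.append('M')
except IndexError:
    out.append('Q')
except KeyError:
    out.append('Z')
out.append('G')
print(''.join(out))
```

Execution trace: 'M' (except TypeError) → 'G' (after the try/except). Output: MG

Answer: MG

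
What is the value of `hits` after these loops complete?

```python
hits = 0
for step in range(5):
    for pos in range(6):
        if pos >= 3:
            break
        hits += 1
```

Inner breaks at 3, outer runs 5 times
`hits` takes the values: 0 → 1 → 2 → 3 → 4 → 5 → 6 → 7 → 8 → 9 → 10 → 11 → 12 → 13 → 14 → 15

Answer: 15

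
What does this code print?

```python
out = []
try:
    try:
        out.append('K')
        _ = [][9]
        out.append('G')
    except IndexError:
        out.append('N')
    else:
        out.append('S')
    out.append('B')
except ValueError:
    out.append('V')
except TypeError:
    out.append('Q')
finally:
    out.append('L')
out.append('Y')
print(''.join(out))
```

Execution trace: 'K' (inner try body) → 'N' (inner except IndexError) → 'B' (try body, no exception) → 'L' (finally) → 'Y' (after the try/except). Output: KNBLY

Answer: KNBLY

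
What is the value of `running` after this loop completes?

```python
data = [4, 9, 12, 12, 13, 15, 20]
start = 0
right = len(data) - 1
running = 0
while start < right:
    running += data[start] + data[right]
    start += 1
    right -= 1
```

Sum of pairs from ends
`running` takes the values: 0 → 24 → 48 → 73

Answer: 73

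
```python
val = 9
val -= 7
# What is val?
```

Trace:
`val = 9` → val = 9
`val -= 7` → val = 2
So val = 2

Answer: 2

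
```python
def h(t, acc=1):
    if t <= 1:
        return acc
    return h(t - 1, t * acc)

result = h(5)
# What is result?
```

Accumulator trace (n, acc): (5, 1) -> (4, 5) -> (3, 20) -> (2, 60) -> (1, 120) -> return 120

Answer: 120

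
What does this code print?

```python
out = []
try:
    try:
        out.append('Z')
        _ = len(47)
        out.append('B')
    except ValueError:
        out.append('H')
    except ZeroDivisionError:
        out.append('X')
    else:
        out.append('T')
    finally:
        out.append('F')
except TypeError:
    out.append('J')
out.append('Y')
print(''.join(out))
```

Execution trace: 'Z' (inner try body) → 'F' (inner finally) → 'J' (outer except TypeError) → 'Y' (after the try/except). Output: ZFJY

Answer: ZFJY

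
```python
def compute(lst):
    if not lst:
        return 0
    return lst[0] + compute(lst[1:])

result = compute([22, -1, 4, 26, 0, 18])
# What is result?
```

22 + (-1) + 4 + 26 + 0 + 18 + 0 = 69

Answer: 69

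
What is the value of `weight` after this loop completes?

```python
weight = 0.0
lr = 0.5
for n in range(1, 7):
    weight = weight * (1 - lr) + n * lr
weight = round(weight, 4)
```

Moving average with lr=0.5
`weight` takes the values: 0.0 → 0.5 → 1.25 → 2.125 → 3.0625 → 4.03125 → 5.015625 → 5.0156

Answer: 5.0156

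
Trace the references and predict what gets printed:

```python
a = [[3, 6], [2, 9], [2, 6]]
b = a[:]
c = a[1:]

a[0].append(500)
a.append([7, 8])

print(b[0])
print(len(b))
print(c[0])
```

Key concept: slice with nested mutation.
Step by step:
`a = [[3, 6], [2, 9], [2, 6]]` → a = [[3, 6], [2, 9], [2, 6]]
`b = a[:]` → b = [[3, 6], [2, 9], [2, 6]]
`c = a[1:]` → c = [[2, 9], [2, 6]]
`a[0].append(500)` → a = [[3, 6, 500], [2, 9], [2, 6]]; b = [[3, 6, 500], [2, 9], [2, 6]]
`a.append([7, 8])` → a = [[3, 6, 500], [2, 9], [2, 6], [7, 8]]
`print(b[0])` → prints [3, 6, 500]
`print(len(b))` → prints 3
`print(c[0])` → prints [2, 9]

Answer:
[3, 6, 500]
3
[2, 9]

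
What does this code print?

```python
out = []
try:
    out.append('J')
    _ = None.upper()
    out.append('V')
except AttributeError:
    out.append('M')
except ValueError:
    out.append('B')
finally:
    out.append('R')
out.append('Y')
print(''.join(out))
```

Execution trace: 'J' (try body) → 'M' (except AttributeError) → 'R' (finally) → 'Y' (after the try/except). Output: JMRY

Answer: JMRY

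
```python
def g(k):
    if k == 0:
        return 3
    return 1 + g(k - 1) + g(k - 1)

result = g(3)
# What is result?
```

g(k) = 1 + 2·g(k-1), g(0)=3. Closed form: (3+1)·2^3 - 1 = 31.

Answer: 31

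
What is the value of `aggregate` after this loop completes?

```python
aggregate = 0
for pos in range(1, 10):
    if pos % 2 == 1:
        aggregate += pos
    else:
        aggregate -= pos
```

Add odd, subtract even
`aggregate` takes the values: 0 → 1 → -1 → 2 → -2 → 3 → -3 → 4 → -4 → 5

Answer: 5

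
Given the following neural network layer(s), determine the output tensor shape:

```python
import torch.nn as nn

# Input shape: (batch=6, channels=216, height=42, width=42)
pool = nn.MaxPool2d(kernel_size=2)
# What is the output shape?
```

Input: (6, 216, 42, 42) -> Output: (6, 216, 21, 21)

Answer: (6, 216, 21, 21)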